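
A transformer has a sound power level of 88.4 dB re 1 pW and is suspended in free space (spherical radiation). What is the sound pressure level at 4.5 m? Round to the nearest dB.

Free-field spherical radiation: L_p = L_w − 10·log₁₀(4π·r²), r = 4.5 m.
4π·r² = 254.5 m², 10·log₁₀ of that is 24.056 dB.
L_p = 88.4 − 24.056 = 64.34 dB.

64 dB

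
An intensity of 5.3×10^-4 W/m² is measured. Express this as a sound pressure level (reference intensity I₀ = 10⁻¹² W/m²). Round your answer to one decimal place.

87.2 dB

Dividing by I₀ shifts the exponent by 12: I/I₀ = 5.3×10^8.
L = 10·(0.7243 + 8) = 87.24 dB.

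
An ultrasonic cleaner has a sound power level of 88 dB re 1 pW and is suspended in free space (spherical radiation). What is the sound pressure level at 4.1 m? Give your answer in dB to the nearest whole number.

Free-field spherical radiation: L_p = L_w − 10·log₁₀(4π·r²), r = 4.1 m.
4π·r² = 211.2 m², 10·log₁₀ of that is 23.248 dB.
L_p = 88 − 23.248 = 64.75 dB.

65 dB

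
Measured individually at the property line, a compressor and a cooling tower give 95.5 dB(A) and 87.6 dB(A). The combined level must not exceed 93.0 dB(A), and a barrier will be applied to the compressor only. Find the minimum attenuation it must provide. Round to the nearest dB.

Fixed contribution from the other source: Σ 10^(L/10) = 10^(87.6/10) = 5.754e+08 (87.60 dB(A)).
The limit corresponds to 10^(93.0/10) = 1.995e+09; subtracting the fixed part leaves 1.420e+09 for the compressor, i.e. 91.52 dB(A).
Required insertion loss = 95.5 − 91.52 = 3.98 dB.

4 dB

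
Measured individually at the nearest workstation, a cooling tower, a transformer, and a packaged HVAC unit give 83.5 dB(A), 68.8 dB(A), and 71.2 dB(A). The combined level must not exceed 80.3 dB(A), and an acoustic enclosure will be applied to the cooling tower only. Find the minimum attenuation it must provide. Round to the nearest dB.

4 dB

Fixed contribution from the other sources: Σ 10^(L/10) = 10^(68.8/10) + 10^(71.2/10) = 2.077e+07 (73.17 dB(A)).
The limit corresponds to 10^(80.3/10) = 1.072e+08; subtracting the fixed part leaves 8.638e+07 for the cooling tower, i.e. 79.36 dB(A).
So the cooling tower must be reduced from 83.5 to 79.36 dB(A): IL = 4.14 dB.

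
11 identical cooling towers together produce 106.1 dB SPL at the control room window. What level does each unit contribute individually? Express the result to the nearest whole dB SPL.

96 dB SPL

For N identical incoherent sources L_total = L₁ + 10·log₁₀ N, so L₁ = 106.1 − 10·log₁₀(11) = 106.1 − 10.414.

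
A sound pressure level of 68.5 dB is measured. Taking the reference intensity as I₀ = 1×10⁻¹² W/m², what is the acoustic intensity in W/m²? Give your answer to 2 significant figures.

7.1e-06 W/m²

L = 10·log₁₀(I/I₀) ⇒ I = I₀·10^(L/10) = 10⁻¹² × 10^6.85.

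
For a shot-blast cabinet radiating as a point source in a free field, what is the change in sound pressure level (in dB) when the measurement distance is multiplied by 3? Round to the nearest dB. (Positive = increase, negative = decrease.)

-10 dB

A point source loses 6 dB per doubling of distance; generally ΔL = −20·log₁₀(r₂/r₁).
ΔL = −20·log₁₀(3) = -9.54 dB.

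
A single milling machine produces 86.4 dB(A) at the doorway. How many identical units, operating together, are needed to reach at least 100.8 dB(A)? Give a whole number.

28

N identical sources give L₁ + 10·log₁₀ N, so require 10·log₁₀ N ≥ 100.8 − 86.4 = 14.4 dB.
N ≥ 10^(14.4/10) = 27.542, so N = 28.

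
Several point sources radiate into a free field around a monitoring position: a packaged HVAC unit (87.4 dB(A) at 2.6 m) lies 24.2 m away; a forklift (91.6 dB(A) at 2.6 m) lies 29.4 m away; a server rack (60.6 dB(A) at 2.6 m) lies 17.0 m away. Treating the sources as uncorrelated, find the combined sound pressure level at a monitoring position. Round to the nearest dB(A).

Propagate each source to the receiver with L = L_ref − 20·log₁₀(r/r_ref), then add intensities.
packaged HVAC unit: 87.4 − 20·log₁₀(24.2/2.6) = 87.4 − 19.38 = 68.02 dB(A).
forklift: 91.6 − 20·log₁₀(29.4/2.6) = 91.6 − 21.07 = 70.53 dB(A).
server rack: 60.6 − 20·log₁₀(17.0/2.6) = 60.6 − 16.31 = 44.29 dB(A).
Σ 10^(L/10) = 1.767e+07 → L_total = 10·log₁₀(1.767e+07) = 72.47 dB(A).

72 dB(A)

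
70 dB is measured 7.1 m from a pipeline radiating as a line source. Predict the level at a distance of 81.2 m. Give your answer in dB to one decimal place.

For a line source, L₂ = L₁ − 10·log₁₀(r₂/r₁).
L₂ = 70 − 10·log₁₀(81.2/7.1) = 70 − 10.583 = 59.42 dB.

59.4 dB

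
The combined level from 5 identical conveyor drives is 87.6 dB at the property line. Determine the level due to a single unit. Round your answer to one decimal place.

For N identical incoherent sources L_total = L₁ + 10·log₁₀ N, so L₁ = 87.6 − 10·log₁₀(5) = 87.6 − 6.990.

80.6 dB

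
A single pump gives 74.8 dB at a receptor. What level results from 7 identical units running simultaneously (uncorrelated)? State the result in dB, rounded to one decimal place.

With 7 equal, uncorrelated contributions the intensity is 7× that of one unit, giving a rise of 10·log₁₀ 7.
L_total = 74.8 + 10·log₁₀(7) = 74.8 + 8.451 = 83.25 dB.

83.3 dB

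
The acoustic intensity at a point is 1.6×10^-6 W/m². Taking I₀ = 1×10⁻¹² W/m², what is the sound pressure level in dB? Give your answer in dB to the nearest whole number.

I/I₀ = 1.6×10^-6/10⁻¹² = 1.6×10^6, and L = 10·log₁₀(I/I₀).
L = 10·(0.2041 + 6) = 62.04 dB.

62 dB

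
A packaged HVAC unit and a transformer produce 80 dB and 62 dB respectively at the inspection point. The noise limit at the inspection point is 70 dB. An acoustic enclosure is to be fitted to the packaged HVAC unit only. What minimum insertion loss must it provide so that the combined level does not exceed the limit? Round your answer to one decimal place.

Fixed contribution from the other source: Σ 10^(L/10) = 10^(62/10) = 1.585e+06 (62.00 dB).
To meet 70 dB overall, the treated packaged HVAC unit may contribute at most 10^(70/10) − 1.585e+06 = 8.415e+06, i.e. 69.25 dB.
Required insertion loss = 80 − 69.25 = 10.75 dB.

10.7 dB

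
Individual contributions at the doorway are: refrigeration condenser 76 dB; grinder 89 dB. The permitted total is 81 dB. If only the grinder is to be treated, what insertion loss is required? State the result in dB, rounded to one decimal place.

9.7 dB

Fixed contribution from the other source: Σ 10^(L/10) = 10^(76/10) = 3.981e+07 (76.00 dB).
The limit corresponds to 10^(81/10) = 1.259e+08; subtracting the fixed part leaves 8.608e+07 for the grinder, i.e. 79.35 dB.
So the grinder must be reduced from 89 to 79.35 dB: IL = 9.65 dB.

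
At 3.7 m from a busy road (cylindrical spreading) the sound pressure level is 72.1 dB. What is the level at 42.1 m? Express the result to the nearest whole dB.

62 dB

Cylindrical spreading from a line source gives a 10·log₁₀(r₂/r₁) drop.
L₂ = 72.1 − 10·log₁₀(42.1/3.7) = 72.1 − 10.561 = 61.54 dB.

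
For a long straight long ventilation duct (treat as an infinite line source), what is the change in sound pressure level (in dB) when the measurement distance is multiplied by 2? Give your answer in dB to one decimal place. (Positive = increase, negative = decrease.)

Line-source spreading: ΔL = −10·log₁₀(r₂/r₁).
ΔL = −10·log₁₀(2) = -3.01 dB.

-3.0 dB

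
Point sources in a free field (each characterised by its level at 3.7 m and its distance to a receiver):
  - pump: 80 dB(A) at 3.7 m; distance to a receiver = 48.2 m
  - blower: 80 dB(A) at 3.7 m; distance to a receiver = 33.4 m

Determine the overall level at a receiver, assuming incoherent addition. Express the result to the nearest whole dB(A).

63 dB(A)

First find each source's level at the receiver (point-source: −20·log₁₀(r/r_ref)), then combine on an intensity basis.
pump: 80 − 20·log₁₀(48.2/3.7) = 80 − 22.30 = 57.70 dB(A).
blower: 80 − 20·log₁₀(33.4/3.7) = 80 − 19.11 = 60.89 dB(A).
Σ 10^(L/10) = 1.816e+06 → L_total = 10·log₁₀(1.816e+06) = 62.59 dB(A).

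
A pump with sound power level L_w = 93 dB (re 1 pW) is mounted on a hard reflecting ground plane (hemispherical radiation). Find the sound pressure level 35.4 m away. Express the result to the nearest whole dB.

54 dB

Free-field hemispherical radiation: L_p = L_w − 10·log₁₀(2π·r²), r = 35.4 m.
2π·r² = 7874 m², 10·log₁₀ of that is 38.962 dB.
L_p = 93 − 38.962 = 54.04 dB.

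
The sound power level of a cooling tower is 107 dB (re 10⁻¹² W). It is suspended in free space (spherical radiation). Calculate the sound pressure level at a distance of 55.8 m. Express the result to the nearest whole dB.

61 dB

L_p = L_w − 10·log₁₀(4π·r²) with r = 55.8 m.
4π·r² = 3.913e+04 m², 10·log₁₀ of that is 45.925 dB.
L_p = 107 − 45.925 = 61.08 dB.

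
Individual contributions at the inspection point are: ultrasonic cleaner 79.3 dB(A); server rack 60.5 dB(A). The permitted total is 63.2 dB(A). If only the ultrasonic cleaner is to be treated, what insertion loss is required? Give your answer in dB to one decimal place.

Fixed contribution from the other source: Σ 10^(L/10) = 10^(60.5/10) = 1.122e+06 (60.50 dB(A)).
To meet 63.2 dB(A) overall, the treated ultrasonic cleaner may contribute at most 10^(63.2/10) − 1.122e+06 = 9.673e+05, i.e. 59.86 dB(A).
Required insertion loss = 79.3 − 59.86 = 19.44 dB.

19.4 dB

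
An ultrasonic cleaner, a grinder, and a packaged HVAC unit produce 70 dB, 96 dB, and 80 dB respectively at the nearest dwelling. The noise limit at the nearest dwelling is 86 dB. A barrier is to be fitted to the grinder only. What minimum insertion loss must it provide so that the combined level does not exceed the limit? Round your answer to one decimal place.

Fixed contribution from the other sources: Σ 10^(L/10) = 10^(70/10) + 10^(80/10) = 1.100e+08 (80.41 dB).
The limit corresponds to 10^(86/10) = 3.981e+08; subtracting the fixed part leaves 2.881e+08 for the grinder, i.e. 84.60 dB.
Required insertion loss = 96 − 84.60 = 11.40 dB.

11.4 dB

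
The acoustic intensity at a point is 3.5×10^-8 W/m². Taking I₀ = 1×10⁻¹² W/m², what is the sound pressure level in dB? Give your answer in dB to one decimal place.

L = 10·log₁₀(I/I₀) = 10·log₁₀(3.5×10^-8/10⁻¹²) = 10·log₁₀(3.5×10^4).
L = 10·(0.5441 + 4) = 45.44 dB.

45.4 dB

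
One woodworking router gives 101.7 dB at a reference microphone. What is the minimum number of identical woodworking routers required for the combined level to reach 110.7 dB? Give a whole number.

8

Need L₁ + 10·log₁₀ N ≥ 110.7, i.e. log₁₀ N ≥ 0.90.
N ≥ 10^(9.0/10) = 7.943, so N = 8.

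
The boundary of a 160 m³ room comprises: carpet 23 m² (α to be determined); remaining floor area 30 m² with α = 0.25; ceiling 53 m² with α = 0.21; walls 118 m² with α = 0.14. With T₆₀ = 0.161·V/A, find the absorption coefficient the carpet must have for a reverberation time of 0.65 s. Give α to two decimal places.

0.19

A = 0.161·V/T₆₀ = 0.161·160/0.65 = 39.63 m² sabins.
Absorption from the other surfaces = 30·0.25 + 53·0.21 + 118·0.14 = 35.15 m², so the carpet must supply 4.48 m² over 23 m².
α = 4.48/23 = 0.195.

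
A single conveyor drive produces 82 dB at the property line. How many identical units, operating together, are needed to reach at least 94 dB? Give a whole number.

The shortfall is 94 − 82 = 12.0 dB, and N units add 10·log₁₀ N, so need 10·log₁₀ N ≥ 12.0.
N ≥ 10^(12.0/10) = 15.849, so N = 16.

16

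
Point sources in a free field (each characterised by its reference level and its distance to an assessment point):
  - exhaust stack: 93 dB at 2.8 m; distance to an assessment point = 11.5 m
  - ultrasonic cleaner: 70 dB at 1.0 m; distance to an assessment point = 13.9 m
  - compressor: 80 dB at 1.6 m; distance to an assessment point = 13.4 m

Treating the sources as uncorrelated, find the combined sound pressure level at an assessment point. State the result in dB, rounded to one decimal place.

80.8 dB

Apply inverse-square spreading to bring every level to the receiver, then sum 10^(L/10).
exhaust stack: 93 − 20·log₁₀(11.5/2.8) = 93 − 12.27 = 80.73 dB.
ultrasonic cleaner: 70 − 20·log₁₀(13.9/1.0) = 70 − 22.86 = 47.14 dB.
compressor: 80 − 20·log₁₀(13.4/1.6) = 80 − 18.46 = 61.54 dB.
Σ 10^(L/10) = 1.198e+08 → L_total = 10·log₁₀(1.198e+08) = 80.78 dB.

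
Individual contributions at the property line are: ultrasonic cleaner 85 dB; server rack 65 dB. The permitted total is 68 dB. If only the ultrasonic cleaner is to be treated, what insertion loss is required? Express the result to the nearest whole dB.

Everything except the ultrasonic cleaner sums to 10^(65/10) = 3.162e+06 in linear terms, 65.00 dB.
To meet 68 dB overall, the treated ultrasonic cleaner may contribute at most 10^(68/10) − 3.162e+06 = 3.147e+06, i.e. 64.98 dB.
So the ultrasonic cleaner must be reduced from 85 to 64.98 dB: IL = 20.02 dB.

20 dB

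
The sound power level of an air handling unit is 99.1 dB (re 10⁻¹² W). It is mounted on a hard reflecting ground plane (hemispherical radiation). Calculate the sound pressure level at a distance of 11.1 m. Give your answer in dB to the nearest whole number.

70 dB

L_p = L_w − 10·log₁₀(2π·r²) with r = 11.1 m.
2π·r² = 774.2 m², 10·log₁₀ of that is 28.888 dB.
L_p = 99.1 − 28.888 = 70.21 dB.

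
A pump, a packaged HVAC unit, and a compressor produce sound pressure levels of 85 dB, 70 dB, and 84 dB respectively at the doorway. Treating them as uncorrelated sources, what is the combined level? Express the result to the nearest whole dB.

For uncorrelated sources the intensities add, so convert each level to linear form, sum, and take 10·log₁₀ of the total.
Σ 10^(L/10) = 10^(85/10) + 10^(70/10) + 10^(84/10) = 5.774e+08.
L_total = 10·log₁₀(5.774e+08) = 87.61 dB.

88 dB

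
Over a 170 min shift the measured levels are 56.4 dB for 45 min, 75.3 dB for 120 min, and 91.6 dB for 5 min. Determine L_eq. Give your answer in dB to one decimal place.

The energy average is taken in the linear domain: L_eq = 10·log₁₀[(Σ tᵢ·10^(Lᵢ/10))/T], T = 170 min.
Σ tᵢ·10^(Lᵢ/10) = 45·10^(56.4/10) + 120·10^(75.3/10) + 5·10^(91.6/10) = 1.131e+10.
L_eq = 10·log₁₀(1.131e+10/170) = 78.23 dB.

78.2 dB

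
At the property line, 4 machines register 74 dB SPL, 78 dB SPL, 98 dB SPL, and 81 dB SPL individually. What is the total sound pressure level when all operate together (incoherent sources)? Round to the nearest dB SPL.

Incoherent sources combine by intensity addition: L_total = 10·log₁₀(Σ 10^(L_i/10)).
Σ 10^(L/10) = 10^(74/10) + 10^(78/10) + 10^(98/10) + 10^(81/10) = 6.524e+09.
L_total = 10·log₁₀(6.524e+09) = 98.14 dB SPL.

98 dB SPL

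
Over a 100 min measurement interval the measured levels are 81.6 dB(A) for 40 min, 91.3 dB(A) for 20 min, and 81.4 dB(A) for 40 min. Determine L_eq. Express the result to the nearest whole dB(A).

The energy average is taken in the linear domain: L_eq = 10·log₁₀[(Σ tᵢ·10^(Lᵢ/10))/T], T = 100 min.
Σ tᵢ·10^(Lᵢ/10) = 40·10^(81.6/10) + 20·10^(91.3/10) + 40·10^(81.4/10) = 3.828e+10.
L_eq = 10·log₁₀(3.828e+10/100) = 85.83 dB(A).

86 dB(A)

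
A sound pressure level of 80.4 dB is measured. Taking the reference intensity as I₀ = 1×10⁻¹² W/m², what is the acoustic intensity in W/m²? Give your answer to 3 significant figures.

I/I₀ = 10^(80.4/10) = 1.096e+08, so I = 1.096e+08 × 10⁻¹² W/m².

0.000110 W/m²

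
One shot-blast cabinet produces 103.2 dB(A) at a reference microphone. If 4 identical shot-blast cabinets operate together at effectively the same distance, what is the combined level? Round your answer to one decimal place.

N identical incoherent sources raise the level by 10·log₁₀ N.
L_total = 103.2 + 10·log₁₀(4) = 103.2 + 6.021 = 109.22 dB(A).

109.2 dB(A)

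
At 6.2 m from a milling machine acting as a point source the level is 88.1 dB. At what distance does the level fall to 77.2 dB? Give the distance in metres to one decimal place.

21.7 m

The 10.9 dB drop corresponds to a distance ratio of 10^(10.9/20) for a point source.
r₂ = 6.2·10^((88.1−77.2)/20) = 6.2·10^(10.9/20) = 21.75 m.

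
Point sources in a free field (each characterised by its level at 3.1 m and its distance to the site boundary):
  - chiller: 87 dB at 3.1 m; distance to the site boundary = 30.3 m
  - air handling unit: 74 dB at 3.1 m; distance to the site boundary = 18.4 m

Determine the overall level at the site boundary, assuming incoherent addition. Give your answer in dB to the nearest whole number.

Apply inverse-square spreading to bring every level to the receiver, then sum 10^(L/10).
chiller: 87 − 20·log₁₀(30.3/3.1) = 87 − 19.80 = 67.20 dB.
air handling unit: 74 − 20·log₁₀(18.4/3.1) = 74 − 15.47 = 58.53 dB.
Σ 10^(L/10) = 5.959e+06 → L_total = 10·log₁₀(5.959e+06) = 67.75 dB.

68 dB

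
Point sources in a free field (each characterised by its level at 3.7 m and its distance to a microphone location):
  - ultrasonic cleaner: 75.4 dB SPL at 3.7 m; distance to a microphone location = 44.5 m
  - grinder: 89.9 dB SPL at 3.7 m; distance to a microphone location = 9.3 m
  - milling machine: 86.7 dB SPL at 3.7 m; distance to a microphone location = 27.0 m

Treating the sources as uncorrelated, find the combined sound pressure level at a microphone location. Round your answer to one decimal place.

Apply inverse-square spreading to bring every level to the receiver, then sum 10^(L/10).
ultrasonic cleaner: 75.4 − 20·log₁₀(44.5/3.7) = 75.4 − 21.60 = 53.80 dB SPL.
grinder: 89.9 − 20·log₁₀(9.3/3.7) = 89.9 − 8.01 = 81.89 dB SPL.
milling machine: 86.7 − 20·log₁₀(27.0/3.7) = 86.7 − 17.26 = 69.44 dB SPL.
Σ 10^(L/10) = 1.637e+08 → L_total = 10·log₁₀(1.637e+08) = 82.14 dB SPL.

82.1 dB SPL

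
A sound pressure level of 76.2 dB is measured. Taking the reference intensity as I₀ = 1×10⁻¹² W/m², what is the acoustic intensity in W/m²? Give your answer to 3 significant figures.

4.17e-05 W/m²

I/I₀ = 10^(76.2/10) = 4.169e+07, so I = 4.169e+07 × 10⁻¹² W/m².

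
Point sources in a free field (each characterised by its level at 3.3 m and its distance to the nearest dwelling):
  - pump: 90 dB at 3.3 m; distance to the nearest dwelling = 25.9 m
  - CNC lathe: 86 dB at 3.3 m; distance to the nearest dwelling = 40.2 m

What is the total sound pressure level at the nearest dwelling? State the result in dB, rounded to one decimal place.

First find each source's level at the receiver (point-source: −20·log₁₀(r/r_ref)), then combine on an intensity basis.
pump: 90 − 20·log₁₀(25.9/3.3) = 90 − 17.90 = 72.10 dB.
CNC lathe: 86 − 20·log₁₀(40.2/3.3) = 86 − 21.71 = 64.29 dB.
Σ 10^(L/10) = 1.892e+07 → L_total = 10·log₁₀(1.892e+07) = 72.77 dB.

72.8 dB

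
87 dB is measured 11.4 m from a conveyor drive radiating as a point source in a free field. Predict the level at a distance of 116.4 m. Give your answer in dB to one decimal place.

66.8 dB

Spherical spreading from a point source gives a 20·log₁₀(r₂/r₁) drop.
L₂ = 87 − 20·log₁₀(116.4/11.4) = 87 − 20.181 = 66.82 dB.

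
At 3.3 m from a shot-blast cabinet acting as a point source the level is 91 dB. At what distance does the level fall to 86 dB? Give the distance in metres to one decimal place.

5.9 m

For a point source L₁ − L₂ = 20·log₁₀(r₂/r₁), so r₂ = r₁·10^((L₁−L₂)/20).
r₂ = 3.3·10^((91−86)/20) = 3.3·10^(5.0/20) = 5.87 m.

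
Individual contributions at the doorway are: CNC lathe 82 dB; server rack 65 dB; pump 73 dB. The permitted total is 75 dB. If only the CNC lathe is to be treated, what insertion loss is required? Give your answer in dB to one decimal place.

Everything except the CNC lathe sums to 10^(65/10) + 10^(73/10) = 2.311e+07 in linear terms, 73.64 dB.
The limit corresponds to 10^(75/10) = 3.162e+07; subtracting the fixed part leaves 8.508e+06 for the CNC lathe, i.e. 69.30 dB.
Required insertion loss = 82 − 69.30 = 12.70 dB.

12.7 dB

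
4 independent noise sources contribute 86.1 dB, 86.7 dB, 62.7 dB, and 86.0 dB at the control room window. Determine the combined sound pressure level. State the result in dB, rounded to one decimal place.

91.1 dB

For uncorrelated sources the intensities add, so convert each level to linear form, sum, and take 10·log₁₀ of the total.
Σ 10^(L/10) = 10^(86.1/10) + 10^(86.7/10) + 10^(62.7/10) + 10^(86.0/10) = 1.275e+09.
L_total = 10·log₁₀(1.275e+09) = 91.06 dB.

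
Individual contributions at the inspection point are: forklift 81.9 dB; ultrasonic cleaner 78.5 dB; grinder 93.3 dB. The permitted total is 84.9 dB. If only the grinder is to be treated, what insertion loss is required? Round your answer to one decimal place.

14.1 dB

Everything except the grinder sums to 10^(81.9/10) + 10^(78.5/10) = 2.257e+08 in linear terms, 83.53 dB.
To meet 84.9 dB overall, the treated grinder may contribute at most 10^(84.9/10) − 2.257e+08 = 8.335e+07, i.e. 79.21 dB.
So the grinder must be reduced from 93.3 to 79.21 dB: IL = 14.09 dB.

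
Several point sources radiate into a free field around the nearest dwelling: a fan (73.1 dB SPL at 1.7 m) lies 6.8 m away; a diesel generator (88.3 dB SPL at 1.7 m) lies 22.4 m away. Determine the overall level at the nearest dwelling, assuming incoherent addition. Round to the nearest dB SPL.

Apply inverse-square spreading to bring every level to the receiver, then sum 10^(L/10).
fan: 73.1 − 20·log₁₀(6.8/1.7) = 73.1 − 12.04 = 61.06 dB SPL.
diesel generator: 88.3 − 20·log₁₀(22.4/1.7) = 88.3 − 22.40 = 65.90 dB SPL.
Σ 10^(L/10) = 5.170e+06 → L_total = 10·log₁₀(5.170e+06) = 67.14 dB SPL.

67 dB SPL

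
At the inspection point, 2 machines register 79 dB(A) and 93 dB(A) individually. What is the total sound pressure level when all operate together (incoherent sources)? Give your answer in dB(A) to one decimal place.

93.2 dB(A)

For uncorrelated sources the intensities add, so convert each level to linear form, sum, and take 10·log₁₀ of the total.
Σ 10^(L/10) = 10^(79/10) + 10^(93/10) = 2.075e+09.
L_total = 10·log₁₀(2.075e+09) = 93.17 dB(A).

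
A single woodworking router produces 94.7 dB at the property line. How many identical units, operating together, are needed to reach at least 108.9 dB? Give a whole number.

N identical sources give L₁ + 10·log₁₀ N, so require 10·log₁₀ N ≥ 108.9 − 94.7 = 14.2 dB.
N ≥ 10^(14.2/10) = 26.303, so N = 27.

27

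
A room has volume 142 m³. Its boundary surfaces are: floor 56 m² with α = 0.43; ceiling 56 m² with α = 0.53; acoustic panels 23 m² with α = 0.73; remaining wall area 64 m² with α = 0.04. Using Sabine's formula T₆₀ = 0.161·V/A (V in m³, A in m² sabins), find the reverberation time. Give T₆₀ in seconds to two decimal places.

0.31 s

Summing Sᵢαᵢ: 56·0.43 + 56·0.53 + 23·0.73 + 64·0.04 = 73.11 m².
T₆₀ = 0.161 × 142 / 73.11 = 0.313 s.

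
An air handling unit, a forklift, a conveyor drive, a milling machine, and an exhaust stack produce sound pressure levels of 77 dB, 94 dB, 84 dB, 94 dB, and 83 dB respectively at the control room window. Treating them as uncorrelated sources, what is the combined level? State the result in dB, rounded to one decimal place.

Incoherent sources combine by intensity addition: L_total = 10·log₁₀(Σ 10^(L_i/10)).
Σ 10^(L/10) = 10^(77/10) + 10^(94/10) + 10^(84/10) + 10^(94/10) + 10^(83/10) = 5.525e+09.
L_total = 10·log₁₀(5.525e+09) = 97.42 dB.

97.4 dB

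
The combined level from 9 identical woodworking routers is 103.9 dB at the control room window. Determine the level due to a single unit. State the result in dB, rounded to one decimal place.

94.4 dB

Dividing the total intensity by 9 lowers the level by 10·log₁₀ 9 = 9.542 dB: L₁ = 103.9 − 9.542.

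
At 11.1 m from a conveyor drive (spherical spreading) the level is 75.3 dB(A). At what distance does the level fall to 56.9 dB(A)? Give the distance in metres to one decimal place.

92.3 m

The 18.4 dB drop corresponds to a distance ratio of 10^(18.4/20) for a point source.
r₂ = 11.1·10^((75.3−56.9)/20) = 11.1·10^(18.4/20) = 92.33 m.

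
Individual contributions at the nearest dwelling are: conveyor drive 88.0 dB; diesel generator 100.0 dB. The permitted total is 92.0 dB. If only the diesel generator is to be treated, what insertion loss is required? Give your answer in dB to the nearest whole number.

Fixed contribution from the other source: Σ 10^(L/10) = 10^(88.0/10) = 6.310e+08 (88.00 dB).
The limit corresponds to 10^(92.0/10) = 1.585e+09; subtracting the fixed part leaves 9.539e+08 for the diesel generator, i.e. 89.80 dB.
Required insertion loss = 100.0 − 89.80 = 10.20 dB.

10 dB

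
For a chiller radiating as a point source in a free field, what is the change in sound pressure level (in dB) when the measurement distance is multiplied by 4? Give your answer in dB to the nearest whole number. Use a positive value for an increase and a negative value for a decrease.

With spherical spreading the level changes by −20·log₁₀(r₂/r₁).
ΔL = −20·log₁₀(4) = -12.04 dB.

-12 dB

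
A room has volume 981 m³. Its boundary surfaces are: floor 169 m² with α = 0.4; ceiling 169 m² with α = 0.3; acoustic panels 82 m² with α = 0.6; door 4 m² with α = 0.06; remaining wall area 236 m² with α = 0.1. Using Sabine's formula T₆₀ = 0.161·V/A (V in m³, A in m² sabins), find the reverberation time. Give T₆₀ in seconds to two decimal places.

Summing Sᵢαᵢ: 169·0.4 + 169·0.3 + 82·0.6 + 4·0.06 + 236·0.1 = 191.34 m².
T₆₀ = 0.161·V/A = 0.161·981/191.34 = 0.825 s.

0.83 s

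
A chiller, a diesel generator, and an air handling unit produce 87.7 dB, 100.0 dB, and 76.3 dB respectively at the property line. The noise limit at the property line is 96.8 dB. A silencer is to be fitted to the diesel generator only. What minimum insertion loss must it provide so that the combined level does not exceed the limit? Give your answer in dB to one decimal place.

The untreated sources together contribute 10^(87.7/10) + 10^(76.3/10) = 6.315e+08, i.e. 88.00 dB.
To meet 96.8 dB overall, the treated diesel generator may contribute at most 10^(96.8/10) − 6.315e+08 = 4.155e+09, i.e. 96.19 dB.
So the diesel generator must be reduced from 100.0 to 96.19 dB: IL = 3.81 dB.

3.8 dB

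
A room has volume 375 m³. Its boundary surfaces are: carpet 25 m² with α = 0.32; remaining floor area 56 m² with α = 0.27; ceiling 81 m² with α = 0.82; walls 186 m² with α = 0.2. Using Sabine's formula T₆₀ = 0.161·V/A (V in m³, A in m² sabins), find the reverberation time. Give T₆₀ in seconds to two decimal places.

A = Σ Sᵢαᵢ = 25·0.32 + 56·0.27 + 81·0.82 + 186·0.2 = 126.74 m².
T₆₀ = 0.161 × 375 / 126.74 = 0.476 s.

0.48 s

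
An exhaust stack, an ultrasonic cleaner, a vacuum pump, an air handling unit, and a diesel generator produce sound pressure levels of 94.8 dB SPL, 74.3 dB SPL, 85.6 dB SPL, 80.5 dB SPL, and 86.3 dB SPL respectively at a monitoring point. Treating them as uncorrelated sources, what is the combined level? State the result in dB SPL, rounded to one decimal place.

96.0 dB SPL

Incoherent sources combine by intensity addition: L_total = 10·log₁₀(Σ 10^(L_i/10)).
Σ 10^(L/10) = 10^(94.8/10) + 10^(74.3/10) + 10^(85.6/10) + 10^(80.5/10) + 10^(86.3/10) = 3.949e+09.
L_total = 10·log₁₀(3.949e+09) = 95.96 dB SPL.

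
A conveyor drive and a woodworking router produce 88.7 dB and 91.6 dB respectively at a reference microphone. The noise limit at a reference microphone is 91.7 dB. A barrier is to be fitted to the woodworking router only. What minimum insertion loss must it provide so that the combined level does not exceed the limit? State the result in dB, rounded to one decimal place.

Fixed contribution from the other source: Σ 10^(L/10) = 10^(88.7/10) = 7.413e+08 (88.70 dB).
The limit corresponds to 10^(91.7/10) = 1.479e+09; subtracting the fixed part leaves 7.378e+08 for the woodworking router, i.e. 88.68 dB.
So the woodworking router must be reduced from 91.6 to 88.68 dB: IL = 2.92 dB.

2.9 dB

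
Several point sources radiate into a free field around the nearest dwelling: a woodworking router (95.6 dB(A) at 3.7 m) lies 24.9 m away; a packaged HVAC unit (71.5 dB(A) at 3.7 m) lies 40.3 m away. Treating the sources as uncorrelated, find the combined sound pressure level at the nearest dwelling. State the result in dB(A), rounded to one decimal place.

79.0 dB(A)

First find each source's level at the receiver (point-source: −20·log₁₀(r/r_ref)), then combine on an intensity basis.
woodworking router: 95.6 − 20·log₁₀(24.9/3.7) = 95.6 − 16.56 = 79.04 dB(A).
packaged HVAC unit: 71.5 − 20·log₁₀(40.3/3.7) = 71.5 − 20.74 = 50.76 dB(A).
Σ 10^(L/10) = 8.029e+07 → L_total = 10·log₁₀(8.029e+07) = 79.05 dB(A).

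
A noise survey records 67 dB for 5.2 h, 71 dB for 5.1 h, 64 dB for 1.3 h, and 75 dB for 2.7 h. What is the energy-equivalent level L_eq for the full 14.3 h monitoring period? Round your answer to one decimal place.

Weight each interval's intensity by its duration and average over T = 14.3 h:
Σ tᵢ·10^(Lᵢ/10) = 5.2·10^(67/10) + 5.1·10^(71/10) + 1.3·10^(64/10) + 2.7·10^(75/10) = 1.789e+08.
L_eq = 10·log₁₀(1.789e+08/14.3) = 70.97 dB.

71.0 dB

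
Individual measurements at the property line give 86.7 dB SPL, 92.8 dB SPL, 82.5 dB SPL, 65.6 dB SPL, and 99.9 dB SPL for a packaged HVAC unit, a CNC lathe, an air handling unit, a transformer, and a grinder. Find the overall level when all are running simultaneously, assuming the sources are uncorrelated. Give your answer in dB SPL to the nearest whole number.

101 dB SPL

Incoherent sources combine by intensity addition: L_total = 10·log₁₀(Σ 10^(L_i/10)).
Σ 10^(L/10) = 10^(86.7/10) + 10^(92.8/10) + 10^(82.5/10) + 10^(65.6/10) + 10^(99.9/10) = 1.233e+10.
L_total = 10·log₁₀(1.233e+10) = 100.91 dB SPL.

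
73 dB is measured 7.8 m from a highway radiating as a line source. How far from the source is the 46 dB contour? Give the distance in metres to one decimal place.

3909.3 m

The 27.0 dB drop corresponds to a distance ratio of 10^(27.0/10) for a line source.
r₂ = 7.8·10^((73−46)/10) = 7.8·10^(27.0/10) = 3909.26 m.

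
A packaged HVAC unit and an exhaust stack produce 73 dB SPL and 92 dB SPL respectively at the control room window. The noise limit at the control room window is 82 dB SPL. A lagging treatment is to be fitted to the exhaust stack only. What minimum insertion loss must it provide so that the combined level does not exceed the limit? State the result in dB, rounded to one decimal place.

10.6 dB

Fixed contribution from the other source: Σ 10^(L/10) = 10^(73/10) = 1.995e+07 (73.00 dB SPL).
To meet 82 dB SPL overall, the treated exhaust stack may contribute at most 10^(82/10) − 1.995e+07 = 1.385e+08, i.e. 81.42 dB SPL.
Required insertion loss = 92 − 81.42 = 10.58 dB.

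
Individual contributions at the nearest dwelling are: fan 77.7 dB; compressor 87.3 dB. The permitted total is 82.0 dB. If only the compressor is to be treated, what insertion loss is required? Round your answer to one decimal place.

The untreated sources together contribute 10^(77.7/10) = 5.888e+07, i.e. 77.70 dB.
To meet 82.0 dB overall, the treated compressor may contribute at most 10^(82.0/10) − 5.888e+07 = 9.960e+07, i.e. 79.98 dB.
So the compressor must be reduced from 87.3 to 79.98 dB: IL = 7.32 dB.

7.3 dB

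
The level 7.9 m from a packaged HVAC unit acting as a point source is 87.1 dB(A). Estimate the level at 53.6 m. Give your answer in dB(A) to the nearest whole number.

70 dB(A)

For a point source, L₂ = L₁ − 20·log₁₀(r₂/r₁).
L₂ = 87.1 − 20·log₁₀(53.6/7.9) = 87.1 − 16.631 = 70.47 dB(A).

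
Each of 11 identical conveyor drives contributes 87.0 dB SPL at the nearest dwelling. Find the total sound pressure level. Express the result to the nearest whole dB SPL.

L_total = L₁ + 10·log₁₀ N for N identical incoherent sources.
L_total = 87.0 + 10·log₁₀(11) = 87.0 + 10.414 = 97.41 dB SPL.

97 dB SPL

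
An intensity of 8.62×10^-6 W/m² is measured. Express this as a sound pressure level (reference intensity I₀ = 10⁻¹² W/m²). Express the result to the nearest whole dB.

Dividing by I₀ shifts the exponent by 12: I/I₀ = 8.62×10^6.
L = 10·(0.9355 + 6) = 69.36 dB.

69 dB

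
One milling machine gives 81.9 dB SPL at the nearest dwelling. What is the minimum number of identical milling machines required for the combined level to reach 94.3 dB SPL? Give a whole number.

18

N identical sources give L₁ + 10·log₁₀ N, so require 10·log₁₀ N ≥ 94.3 − 81.9 = 12.4 dB.
N ≥ 10^(12.4/10) = 17.378, so N = 18.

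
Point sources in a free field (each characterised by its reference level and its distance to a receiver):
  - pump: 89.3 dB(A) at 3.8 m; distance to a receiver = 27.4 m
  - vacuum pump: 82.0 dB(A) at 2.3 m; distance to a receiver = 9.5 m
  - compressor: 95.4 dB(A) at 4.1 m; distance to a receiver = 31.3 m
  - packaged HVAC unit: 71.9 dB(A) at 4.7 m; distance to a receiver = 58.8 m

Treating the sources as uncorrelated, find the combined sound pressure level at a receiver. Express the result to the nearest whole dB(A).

79 dB(A)

First find each source's level at the receiver (point-source: −20·log₁₀(r/r_ref)), then combine on an intensity basis.
pump: 89.3 − 20·log₁₀(27.4/3.8) = 89.3 − 17.16 = 72.14 dB(A).
vacuum pump: 82.0 − 20·log₁₀(9.5/2.3) = 82.0 − 12.32 = 69.68 dB(A).
compressor: 95.4 − 20·log₁₀(31.3/4.1) = 95.4 − 17.66 = 77.74 dB(A).
packaged HVAC unit: 71.9 − 20·log₁₀(58.8/4.7) = 71.9 − 21.95 = 49.95 dB(A).
Σ 10^(L/10) = 8.525e+07 → L_total = 10·log₁₀(8.525e+07) = 79.31 dB(A).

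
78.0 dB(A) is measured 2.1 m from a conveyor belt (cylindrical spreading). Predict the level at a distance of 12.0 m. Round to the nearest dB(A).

70 dB(A)

Cylindrical spreading from a line source gives a 10·log₁₀(r₂/r₁) drop.
L₂ = 78.0 − 10·log₁₀(12.0/2.1) = 78.0 − 7.570 = 70.43 dB(A).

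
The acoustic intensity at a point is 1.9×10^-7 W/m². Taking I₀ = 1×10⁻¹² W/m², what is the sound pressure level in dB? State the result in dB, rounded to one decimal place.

52.8 dB

Dividing by I₀ shifts the exponent by 12: I/I₀ = 1.9×10^5.
L = 10·(0.2788 + 5) = 52.79 dB.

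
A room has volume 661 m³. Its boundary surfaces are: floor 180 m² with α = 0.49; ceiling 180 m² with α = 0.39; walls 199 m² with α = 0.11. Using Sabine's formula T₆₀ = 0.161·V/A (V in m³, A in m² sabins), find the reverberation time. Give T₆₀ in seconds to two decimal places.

0.59 s

Total absorption A = 180·0.49 + 180·0.39 + 199·0.11 = 180.29 m² sabins.
T₆₀ = 0.161·V/A = 0.161·661/180.29 = 0.590 s.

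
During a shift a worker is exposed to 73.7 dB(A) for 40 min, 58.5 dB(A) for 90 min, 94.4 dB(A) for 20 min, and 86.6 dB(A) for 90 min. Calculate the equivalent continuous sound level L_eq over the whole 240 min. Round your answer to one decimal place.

Weight each interval's intensity by its duration and average over T = 240 min:
Σ tᵢ·10^(Lᵢ/10) = 40·10^(73.7/10) + 90·10^(58.5/10) + 20·10^(94.4/10) + 90·10^(86.6/10) = 9.722e+10.
L_eq = 10·log₁₀(9.722e+10/240) = 86.08 dB(A).

86.1 dB(A)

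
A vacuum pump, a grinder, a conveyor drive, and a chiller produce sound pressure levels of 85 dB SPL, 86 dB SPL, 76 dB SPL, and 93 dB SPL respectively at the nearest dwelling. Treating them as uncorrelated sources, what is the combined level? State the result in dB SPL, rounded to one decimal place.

94.4 dB SPL

Incoherent sources combine by intensity addition: L_total = 10·log₁₀(Σ 10^(L_i/10)).
Σ 10^(L/10) = 10^(85/10) + 10^(86/10) + 10^(76/10) + 10^(93/10) = 2.749e+09.
L_total = 10·log₁₀(2.749e+09) = 94.39 dB SPL.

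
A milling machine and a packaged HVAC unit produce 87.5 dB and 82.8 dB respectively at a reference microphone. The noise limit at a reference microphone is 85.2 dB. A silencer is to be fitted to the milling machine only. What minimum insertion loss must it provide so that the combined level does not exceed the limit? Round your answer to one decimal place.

6.0 dB

Fixed contribution from the other source: Σ 10^(L/10) = 10^(82.8/10) = 1.905e+08 (82.80 dB).
The limit corresponds to 10^(85.2/10) = 3.311e+08; subtracting the fixed part leaves 1.406e+08 for the milling machine, i.e. 81.48 dB.
Required insertion loss = 87.5 − 81.48 = 6.02 dB.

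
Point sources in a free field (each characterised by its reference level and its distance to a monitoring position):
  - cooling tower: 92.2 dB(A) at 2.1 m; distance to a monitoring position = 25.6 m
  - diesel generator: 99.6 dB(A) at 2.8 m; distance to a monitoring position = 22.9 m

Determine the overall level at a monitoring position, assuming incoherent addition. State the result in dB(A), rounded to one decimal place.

81.7 dB(A)

Apply inverse-square spreading to bring every level to the receiver, then sum 10^(L/10).
cooling tower: 92.2 − 20·log₁₀(25.6/2.1) = 92.2 − 21.72 = 70.48 dB(A).
diesel generator: 99.6 − 20·log₁₀(22.9/2.8) = 99.6 − 18.25 = 81.35 dB(A).
Σ 10^(L/10) = 1.475e+08 → L_total = 10·log₁₀(1.475e+08) = 81.69 dB(A).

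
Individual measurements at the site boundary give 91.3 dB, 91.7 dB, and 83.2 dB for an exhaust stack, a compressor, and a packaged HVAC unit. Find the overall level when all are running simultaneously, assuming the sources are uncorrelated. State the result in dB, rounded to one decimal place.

94.8 dB

Incoherent sources combine by intensity addition: L_total = 10·log₁₀(Σ 10^(L_i/10)).
Σ 10^(L/10) = 10^(91.3/10) + 10^(91.7/10) + 10^(83.2/10) = 3.037e+09.
L_total = 10·log₁₀(3.037e+09) = 94.82 dB.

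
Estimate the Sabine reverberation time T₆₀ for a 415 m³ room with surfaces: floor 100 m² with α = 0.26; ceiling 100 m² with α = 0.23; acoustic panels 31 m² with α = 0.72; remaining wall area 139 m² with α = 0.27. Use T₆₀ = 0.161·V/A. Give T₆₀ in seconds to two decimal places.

A = Σ Sᵢαᵢ = 100·0.26 + 100·0.23 + 31·0.72 + 139·0.27 = 108.85 m².
T₆₀ = 0.161·V/A = 0.161·415/108.85 = 0.614 s.

0.61 s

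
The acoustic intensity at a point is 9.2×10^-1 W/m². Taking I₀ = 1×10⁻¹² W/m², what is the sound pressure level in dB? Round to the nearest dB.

L = 10·log₁₀(I/I₀) = 10·log₁₀(9.2×10^-1/10⁻¹²) = 10·log₁₀(9.2×10^11).
L = 10·(0.9638 + 11) = 119.64 dB.

120 dB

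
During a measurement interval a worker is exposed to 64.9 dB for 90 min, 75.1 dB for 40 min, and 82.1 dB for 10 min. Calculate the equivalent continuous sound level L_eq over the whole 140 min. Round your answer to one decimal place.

The energy average is taken in the linear domain: L_eq = 10·log₁₀[(Σ tᵢ·10^(Lᵢ/10))/T], T = 140 min.
Σ tᵢ·10^(Lᵢ/10) = 90·10^(64.9/10) + 40·10^(75.1/10) + 10·10^(82.1/10) = 3.194e+09.
L_eq = 10·log₁₀(3.194e+09/140) = 73.58 dB.

73.6 dB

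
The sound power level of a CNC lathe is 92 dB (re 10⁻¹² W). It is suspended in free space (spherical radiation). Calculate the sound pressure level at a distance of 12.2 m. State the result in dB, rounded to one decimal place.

L_p = L_w − 10·log₁₀(4π·r²) with r = 12.2 m.
4π·r² = 1870 m², 10·log₁₀ of that is 32.719 dB.
L_p = 92 − 32.719 = 59.28 dB.

59.3 dB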